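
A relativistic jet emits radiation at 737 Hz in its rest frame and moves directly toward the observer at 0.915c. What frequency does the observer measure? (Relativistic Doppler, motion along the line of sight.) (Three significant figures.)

3500 Hz

Relativistic Doppler (source moving toward): f_obs = f_src · √((1+β)/(1−β)).
With β = 0.915: factor = √(1.915/0.085) = 4.7465.
f_obs = 737 × 4.7465 = 3500 Hz.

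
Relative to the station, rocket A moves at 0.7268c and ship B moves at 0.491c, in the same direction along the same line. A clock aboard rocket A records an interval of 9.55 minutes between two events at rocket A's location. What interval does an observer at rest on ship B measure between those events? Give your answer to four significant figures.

The velocity of rocket A relative to ship B is (0.7268 − 0.491)c / (1 − 0.7268×0.491) = 0.36664c; relative speed 0.36664c.
γ for this relative speed: γ = 1/√(1 − 0.134425) = 1.0748.
The clock on rocket A records proper time, so ship B measures Δt = γΔτ = 1.0748 × 9.55 = 10.26 minutes.

10.26 minutes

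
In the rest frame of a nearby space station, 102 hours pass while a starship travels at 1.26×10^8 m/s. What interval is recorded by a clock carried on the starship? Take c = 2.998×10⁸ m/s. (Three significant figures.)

92.6 hours

β = v/c = (1.26×10^8 m/s)/(2.998×10⁸ m/s) = 0.42028.
Lorentz factor: γ = (1 − 0.1766352784)^(−1/2) = 1.1021.
The starship's clock runs slow as seen from a nearby space station, so Δτ = Δt/γ = 102/1.1021 = 92.6 hours.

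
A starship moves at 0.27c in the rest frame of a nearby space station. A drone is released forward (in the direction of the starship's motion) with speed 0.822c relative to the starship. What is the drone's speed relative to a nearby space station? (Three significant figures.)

Relativistic velocity addition: u = (u' + v)/(1 + u'v/c²), with u' = 0.822c and v = 0.27c.
Numerator: 0.822 + 0.27 = 1.092. Denominator: 1 + (0.822)(0.27) = 1.22194.
u = 1.092/1.22194 = 0.89366, so the speed is 0.894c.

0.894c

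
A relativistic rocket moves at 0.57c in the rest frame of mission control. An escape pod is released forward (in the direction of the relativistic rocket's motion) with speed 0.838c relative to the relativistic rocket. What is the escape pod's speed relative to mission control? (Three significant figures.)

0.953c

In units of c, u = (u' + v)/(1 + u'v) with u' = 0.838 and v = 0.57.
Numerator: 0.838 + 0.57 = 1.408. Denominator: 1 + (0.838)(0.57) = 1.47766.
u = 1.408/1.47766 = 0.95286, so the speed is 0.953c.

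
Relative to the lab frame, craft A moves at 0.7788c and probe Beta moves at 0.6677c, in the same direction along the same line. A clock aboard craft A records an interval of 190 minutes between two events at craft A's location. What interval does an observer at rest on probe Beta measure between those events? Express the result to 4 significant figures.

Speed of craft A in probe Beta's frame: u = (v_A − v_B)/(1 − v_A v_B/c²) = (0.7788 − 0.6677)/(1 − 0.7788×0.6677) = 0.1111/0.47999524 = 0.23146; |u| = 0.23146c.
At |u| = 0.23146c, γ = (1 − 0.0535737)^(−1/2) = 1.0279.
The clock on craft A records proper time, so probe Beta measures Δt = γΔτ = 1.0279 × 190 = 195.3 minutes.

195.3 minutes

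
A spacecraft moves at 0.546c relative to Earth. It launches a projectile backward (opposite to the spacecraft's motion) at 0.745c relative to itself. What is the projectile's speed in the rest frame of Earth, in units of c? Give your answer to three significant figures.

Relativistic velocity addition: u = (u' + v)/(1 + u'v/c²), with u' = −0.745c and v = 0.546c.
Numerator: −0.745 + 0.546 = −0.199. Denominator: 1 + (−0.745)(0.546) = 0.59323.
u = −0.199/0.59323 = −0.33545, so the speed is 0.335c.

0.335c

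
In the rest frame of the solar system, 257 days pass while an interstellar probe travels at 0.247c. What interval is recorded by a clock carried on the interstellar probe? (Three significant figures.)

β² = 0.061009, so γ = 1/√0.938991 = 1.032.
The interstellar probe's clock runs slow as seen from the solar system, so Δτ = Δt/γ = 257/1.032 = 249 days.

249 days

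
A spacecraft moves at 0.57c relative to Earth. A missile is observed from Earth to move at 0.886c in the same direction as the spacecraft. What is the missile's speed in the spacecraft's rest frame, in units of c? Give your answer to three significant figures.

Transform to the spacecraft's frame: u' = (u − v)/(1 − uv/c²).
u' = (0.886 − 0.57)/(1 − 0.886×0.57) = 0.316/0.49498 = 0.63841.
Speed in the spacecraft's frame: 0.638c (in the same direction).

0.638c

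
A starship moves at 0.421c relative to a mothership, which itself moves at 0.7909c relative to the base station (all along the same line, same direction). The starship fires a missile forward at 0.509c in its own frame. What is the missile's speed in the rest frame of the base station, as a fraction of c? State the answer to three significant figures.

0.970c

Apply u = (u'+v)/(1+u'v) twice. Missile in the mothership frame: (0.509+0.421)/(1+0.509·0.421) = 0.93/1.214289 = 0.76588c.
That velocity, transformed to the rest frame of the base station: (0.76588+0.7909)/(1+0.76588·0.7909) = 1.55678/1.605734492 = 0.96951c.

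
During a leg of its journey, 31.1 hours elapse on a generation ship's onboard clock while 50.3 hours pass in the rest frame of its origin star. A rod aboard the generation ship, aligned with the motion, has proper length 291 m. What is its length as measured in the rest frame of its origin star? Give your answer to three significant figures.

From Δt = γΔτ: γ = 50.3/31.1 = 1.61736.
The rod contracts by the same γ: 291 m / 1.61736 = 180 m.

180 m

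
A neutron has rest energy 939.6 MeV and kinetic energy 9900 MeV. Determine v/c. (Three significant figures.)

0.996

γ = 1 + K/(mc²) = 1 + 9900/939.6 = 11.536.
β = √(1 − 1/γ²) = √(1 − 0.00751432) = √0.99248568 = 0.996.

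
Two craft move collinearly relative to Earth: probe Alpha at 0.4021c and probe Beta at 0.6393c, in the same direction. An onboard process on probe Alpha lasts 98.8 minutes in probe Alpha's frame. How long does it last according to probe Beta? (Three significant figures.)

Transform probe Alpha's velocity into probe Beta's frame: (0.4021 − 0.6393)/(1 − 0.4021·0.6393) = −0.2372/0.74293747, so the relative speed is 0.31927c.
At |u| = 0.31927c, γ = (1 − 0.101933)^(−1/2) = 1.0552.
The clock on probe Alpha records proper time, so probe Beta measures Δt = γΔτ = 1.0552 × 98.8 = 104 minutes.

104 minutes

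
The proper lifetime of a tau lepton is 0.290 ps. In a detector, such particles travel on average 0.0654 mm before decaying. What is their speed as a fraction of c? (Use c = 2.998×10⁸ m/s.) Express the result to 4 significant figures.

Let x = d/(cτ) = 6.540×10^-5 m / (2.998×10⁸ m/s × 2.900×10^-13 s) = 0.75223. Since d = βγcτ, x = βγ = β/√(1−β²).
Solving: β² = x²/(1+x²) = 0.56585/1.56585 = 0.361369, so β = 0.6011.

0.6011c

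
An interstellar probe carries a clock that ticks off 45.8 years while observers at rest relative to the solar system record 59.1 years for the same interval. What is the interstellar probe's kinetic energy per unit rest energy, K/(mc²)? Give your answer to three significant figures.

The time-dilation ratio gives γ = 59.1/45.8 = 1.29039.
K/(mc²) = γ − 1 = 1.29039 − 1 = 0.290.

0.290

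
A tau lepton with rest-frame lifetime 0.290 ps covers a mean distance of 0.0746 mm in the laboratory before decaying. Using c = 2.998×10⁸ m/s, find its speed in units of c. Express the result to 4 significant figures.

Let x = d/(cτ) = 7.460×10^-5 m / (2.998×10⁸ m/s × 2.900×10^-13 s) = 0.85804. Since d = βγcτ, x = βγ = β/√(1−β²).
Solving: β² = x²/(1+x²) = 0.736233/1.736233 = 0.42404, so β = 0.6512.

0.6512c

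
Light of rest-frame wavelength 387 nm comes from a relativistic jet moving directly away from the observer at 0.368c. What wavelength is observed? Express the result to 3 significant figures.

Relativistic Doppler for wavelength: λ_obs = λ_src · √((1+β)/(1−β)).
With β = 0.368: factor = √(1.368/0.632) = 1.4712.
λ_obs = 387 × 1.4712 = 569 nm.

569 nm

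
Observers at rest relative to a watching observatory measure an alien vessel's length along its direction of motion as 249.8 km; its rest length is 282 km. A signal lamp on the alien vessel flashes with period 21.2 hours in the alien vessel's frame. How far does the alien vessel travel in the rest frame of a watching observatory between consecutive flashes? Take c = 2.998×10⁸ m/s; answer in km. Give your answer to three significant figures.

1.20×10^10 km

γ = L₀/L = 282/249.8 = 1.1289.
β = √(1 − 1/γ²) = 0.46403. Lab-frame period = γτ = 1.1289×21.2 hours = 23.933 hours. Distance = βc × γτ = 0.46403 × 2.998×10⁸ m/s × 86158.8 s = 1.1986×10^13 m = 1.20×10^10 km.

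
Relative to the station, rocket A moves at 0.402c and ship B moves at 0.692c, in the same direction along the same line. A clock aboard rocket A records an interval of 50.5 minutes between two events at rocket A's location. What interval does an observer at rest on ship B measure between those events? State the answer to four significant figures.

55.15 minutes

The velocity of rocket A relative to ship B is (0.402 − 0.692)c / (1 − 0.402×0.692) = −0.40176c; relative speed 0.40176c.
γ for this relative speed: γ = 1/√(1 − 0.161411) = 1.092.
The clock on rocket A records proper time, so ship B measures Δt = γΔτ = 1.092 × 50.5 = 55.15 minutes.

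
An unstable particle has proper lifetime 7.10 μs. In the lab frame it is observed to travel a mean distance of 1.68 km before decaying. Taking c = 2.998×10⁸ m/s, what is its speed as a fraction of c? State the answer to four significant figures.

0.6195c

d = βγcτ ⇒ βγ = d/(cτ) = 1680 m / (2128.58 m) = 0.78926.
β = (βγ)/√(1+(βγ)²) = 0.78926/√1.622931 = 0.6195.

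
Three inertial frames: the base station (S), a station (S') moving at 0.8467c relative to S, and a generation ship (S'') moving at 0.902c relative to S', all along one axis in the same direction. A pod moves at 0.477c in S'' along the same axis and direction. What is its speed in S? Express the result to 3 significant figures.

First combine the pod and generation ship (S''→S'): u₁ = (0.477 + 0.902)/(1 + 0.477×0.902) = 1.379/1.430254 = 0.96416.
Then combine with the station (S'→S): u = (0.96416 + 0.8467)/(1 + 0.96416×0.8467) = 1.81086/1.816354272 = 0.99698.

0.997c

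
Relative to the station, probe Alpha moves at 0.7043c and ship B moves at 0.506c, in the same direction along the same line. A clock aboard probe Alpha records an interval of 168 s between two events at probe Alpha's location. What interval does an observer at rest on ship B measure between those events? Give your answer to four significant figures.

The velocity of probe Alpha relative to ship B is (0.7043 − 0.506)c / (1 − 0.7043×0.506) = 0.3081c; relative speed 0.3081c.
At |u| = 0.3081c, γ = (1 − 0.0949256)^(−1/2) = 1.0511.
Probe Alpha's interval is proper; time dilation gives Δt_B = γΔτ = 1.0511 × 168 s = 176.6 s.

176.6 s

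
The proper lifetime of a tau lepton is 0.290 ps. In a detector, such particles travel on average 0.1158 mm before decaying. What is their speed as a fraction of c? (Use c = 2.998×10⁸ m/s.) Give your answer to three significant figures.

0.800c

d = βγcτ ⇒ βγ = d/(cτ) = 1.158×10^-4 m / (8.6942×10^-5 m) = 1.3319.
β = (βγ)/√(1+(βγ)²) = 1.3319/√2.77396 = 0.800.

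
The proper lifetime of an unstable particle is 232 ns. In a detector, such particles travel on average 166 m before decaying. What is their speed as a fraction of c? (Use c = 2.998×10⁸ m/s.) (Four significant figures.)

0.9223c

Let x = d/(cτ) = 166.0 m / (2.998×10⁸ m/s × 2.320×10^-7 s) = 2.3866. Since d = βγcτ, x = βγ = β/√(1−β²).
Solving: β² = x²/(1+x²) = 5.69586/6.69586 = 0.850654, so β = 0.9223.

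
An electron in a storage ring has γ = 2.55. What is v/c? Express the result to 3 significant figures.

0.920

β = √(1 − 1/γ²) = √(1 − 1/6.5025) = √0.846213 = 0.920.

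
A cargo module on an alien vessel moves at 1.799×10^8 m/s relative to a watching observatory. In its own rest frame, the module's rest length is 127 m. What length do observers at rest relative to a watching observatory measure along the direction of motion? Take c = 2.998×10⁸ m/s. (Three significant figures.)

β = v/c = (1.799×10^8 m/s)/(2.998×10⁸ m/s) = 0.600067.
With β = 0.600067, γ = 1/√(1 − 0.600067²) = 1/√0.6399196 = 1.2501.
Along the direction of motion the measured length is L₀/γ = 127/1.2501 = 102 m.

102 m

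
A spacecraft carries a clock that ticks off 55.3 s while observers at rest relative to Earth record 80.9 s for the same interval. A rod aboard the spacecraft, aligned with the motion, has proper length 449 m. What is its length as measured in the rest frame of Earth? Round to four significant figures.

From Δt = γΔτ: γ = 80.9/55.3 = 1.46293.
The rod contracts by the same γ: 449 m / 1.46293 = 306.9 m.

306.9 m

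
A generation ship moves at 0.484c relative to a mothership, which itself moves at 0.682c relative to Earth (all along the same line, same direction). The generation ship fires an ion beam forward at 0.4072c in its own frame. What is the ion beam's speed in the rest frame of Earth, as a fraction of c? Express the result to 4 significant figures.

Apply u = (u'+v)/(1+u'v) twice. Ion beam in the mothership frame: (0.4072+0.484)/(1+0.4072·0.484) = 0.8912/1.1970848 = 0.74448c.
That velocity, transformed to the rest frame of Earth: (0.74448+0.682)/(1+0.74448·0.682) = 1.42648/1.50773536 = 0.94611c.

0.9461c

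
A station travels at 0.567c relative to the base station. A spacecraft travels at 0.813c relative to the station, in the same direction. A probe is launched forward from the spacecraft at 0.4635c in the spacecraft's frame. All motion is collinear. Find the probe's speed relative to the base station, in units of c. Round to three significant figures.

0.979c

Apply u = (u'+v)/(1+u'v) twice. Probe in the station frame: (0.4635+0.813)/(1+0.4635·0.813) = 1.2765/1.3768255 = 0.92713c.
That velocity, transformed to the rest frame of the base station: (0.92713+0.567)/(1+0.92713·0.567) = 1.49413/1.52568271 = 0.97932c.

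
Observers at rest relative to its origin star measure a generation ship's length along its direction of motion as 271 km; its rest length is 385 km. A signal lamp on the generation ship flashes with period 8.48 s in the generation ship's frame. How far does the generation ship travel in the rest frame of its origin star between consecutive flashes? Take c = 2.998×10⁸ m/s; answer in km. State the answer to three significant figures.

From L = L₀/γ: γ = 385/271 = 1.42066.
β = √(1 − 1/γ²) = 0.7103. Lab-frame period = γτ = 1.42066×8.48 s = 12.047 s. Distance = βc × γτ = 0.7103 × 2.998×10⁸ m/s × 12.047 s = 2.5654×10^9 m = 2.57×10^6 km.

2.57×10^6 km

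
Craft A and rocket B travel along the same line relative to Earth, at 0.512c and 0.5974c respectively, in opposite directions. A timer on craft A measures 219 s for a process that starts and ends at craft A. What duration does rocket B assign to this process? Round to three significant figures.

Speed of craft A in rocket B's frame: u = (v_A + v_B)/(1 + v_A v_B/c²) = (0.512 + 0.5974)/(1 + 0.512×0.5974) = 1.1094/1.3058688 = 0.84955; |u| = 0.84955c.
γ for this relative speed: γ = 1/√(1 − 0.721735) = 1.8957.
The clock on craft A records proper time, so rocket B measures Δt = γΔτ = 1.8957 × 219 = 415 s.

415 s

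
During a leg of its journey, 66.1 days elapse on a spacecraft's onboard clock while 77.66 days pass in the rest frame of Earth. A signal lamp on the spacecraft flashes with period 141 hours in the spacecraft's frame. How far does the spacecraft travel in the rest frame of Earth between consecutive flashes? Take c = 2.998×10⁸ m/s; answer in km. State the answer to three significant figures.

9.39×10^10 km

The time-dilation ratio gives γ = 77.66/66.1 = 1.17489.
β = √(1 − 1/γ²) = 0.52493. Lab-frame period = γτ = 1.17489×141 hours = 165.66 hours. Distance = βc × γτ = 0.52493 × 2.998×10⁸ m/s × 596376 s = 9.3854×10^13 m = 9.39×10^10 km.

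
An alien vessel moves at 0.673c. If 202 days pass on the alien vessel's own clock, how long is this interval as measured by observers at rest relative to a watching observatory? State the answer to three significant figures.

273 days

β² = 0.452929, so γ = 1/√0.547071 = 1.352.
The onboard clock measures proper time, so the interval in the rest frame of a watching observatory is dilated: Δt = γ·Δτ = 1.352 × 202 days = 273 days.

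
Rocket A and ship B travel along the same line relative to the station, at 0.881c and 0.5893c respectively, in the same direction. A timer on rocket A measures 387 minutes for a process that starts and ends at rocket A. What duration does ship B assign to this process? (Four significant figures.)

Speed of rocket A in ship B's frame: u = (v_A − v_B)/(1 − v_A v_B/c²) = (0.881 − 0.5893)/(1 − 0.881×0.5893) = 0.2917/0.4808267 = 0.60666; |u| = 0.60666c.
At |u| = 0.60666c, γ = (1 − 0.368036)^(−1/2) = 1.2579.
The clock on rocket A records proper time, so ship B measures Δt = γΔτ = 1.2579 × 387 = 486.8 minutes.

486.8 minutes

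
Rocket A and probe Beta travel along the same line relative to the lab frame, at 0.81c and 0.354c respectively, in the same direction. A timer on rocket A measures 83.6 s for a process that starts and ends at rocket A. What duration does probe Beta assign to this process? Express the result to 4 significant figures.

The velocity of rocket A relative to probe Beta is (0.81 − 0.354)c / (1 − 0.81×0.354) = 0.63932c; relative speed 0.63932c.
γ for this relative speed: γ = 1/√(1 − 0.40873) = 1.3005.
Rocket A's interval is proper; time dilation gives Δt_B = γΔτ = 1.3005 × 83.6 s = 108.7 s.

108.7 s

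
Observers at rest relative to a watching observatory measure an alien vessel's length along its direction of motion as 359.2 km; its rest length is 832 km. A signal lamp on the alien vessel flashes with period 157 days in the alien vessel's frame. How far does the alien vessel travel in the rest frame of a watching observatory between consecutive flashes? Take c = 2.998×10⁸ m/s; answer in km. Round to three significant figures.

From L = L₀/γ: γ = 832/359.2 = 2.31626.
β = √(1 − 1/γ²) = 0.902. Lab-frame period = γτ = 2.31626×157 days = 363.65 days. Distance = βc × γτ = 0.902 × 2.998×10⁸ m/s × 31419360 s = 8.4964×10^15 m = 8.50×10^12 km.

8.50×10^12 km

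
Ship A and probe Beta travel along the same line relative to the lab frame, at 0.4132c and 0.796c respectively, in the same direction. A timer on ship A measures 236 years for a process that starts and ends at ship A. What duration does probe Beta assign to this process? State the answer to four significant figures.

287.3 years

The velocity of ship A relative to probe Beta is (0.4132 − 0.796)c / (1 − 0.4132×0.796) = −0.57041c; relative speed 0.57041c.
At |u| = 0.57041c, γ = (1 − 0.325368)^(−1/2) = 1.2175.
The clock on ship A records proper time, so probe Beta measures Δt = γΔτ = 1.2175 × 236 = 287.3 years.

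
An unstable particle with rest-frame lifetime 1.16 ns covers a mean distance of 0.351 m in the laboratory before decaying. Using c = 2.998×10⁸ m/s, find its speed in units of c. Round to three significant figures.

Let x = d/(cτ) = 0.3510 m / (2.998×10⁸ m/s × 1.160×10^-9 s) = 1.0093. Since d = βγcτ, x = βγ = β/√(1−β²).
Solving: β² = x²/(1+x²) = 1.01869/2.01869 = 0.504629, so β = 0.710.

0.710c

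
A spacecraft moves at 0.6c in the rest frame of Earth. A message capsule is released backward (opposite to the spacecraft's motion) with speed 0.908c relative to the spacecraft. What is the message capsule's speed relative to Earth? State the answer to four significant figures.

In units of c, u = (u' + v)/(1 + u'v) with u' = −0.908 and v = 0.6.
Numerator: −0.908 + 0.6 = −0.308. Denominator: 1 + (−0.908)(0.6) = 0.4552.
u = −0.308/0.4552 = −0.67663, so the speed is 0.6766c.

0.6766c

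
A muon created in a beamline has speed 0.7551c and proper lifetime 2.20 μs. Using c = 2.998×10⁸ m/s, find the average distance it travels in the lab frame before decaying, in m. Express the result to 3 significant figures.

760 m

Lorentz factor: γ = (1 − 0.57017601)^(−1/2) = 1.5253.
Lab-frame lifetime: Δt = γτ = 1.5253 × 2.20 μs = 3.3557 μs.
Distance: d = vΔt = 0.7551 × 2.998×10⁸ m/s × 3.3557×10^-6 s = 760 m.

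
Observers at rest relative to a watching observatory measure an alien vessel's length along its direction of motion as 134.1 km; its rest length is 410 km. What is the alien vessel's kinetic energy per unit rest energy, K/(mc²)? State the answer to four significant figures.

2.057

Length contraction gives γ = L₀/L = 410/134.1 = 3.05742.
K/(mc²) = γ − 1 = 3.05742 − 1 = 2.057.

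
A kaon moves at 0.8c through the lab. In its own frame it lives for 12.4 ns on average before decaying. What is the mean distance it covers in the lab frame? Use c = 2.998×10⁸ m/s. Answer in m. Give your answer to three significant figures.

With β = 0.8, γ = 1/√(1 − 0.8²) = 1/√0.36 = 1.6667.
Lab-frame lifetime: Δt = γτ = 1.6667 × 12.4 ns = 20.667 ns.
Distance: d = vΔt = 0.8 × 2.998×10⁸ m/s × 2.0667×10^-8 s = 4.96 m.

4.96 m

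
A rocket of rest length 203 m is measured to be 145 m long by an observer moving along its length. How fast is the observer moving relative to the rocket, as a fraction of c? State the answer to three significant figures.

0.700c

Length contraction gives γ = L₀/L = 203/145 = 1.4.
β = √(1 − 1/γ²) = √0.489796 = 0.700.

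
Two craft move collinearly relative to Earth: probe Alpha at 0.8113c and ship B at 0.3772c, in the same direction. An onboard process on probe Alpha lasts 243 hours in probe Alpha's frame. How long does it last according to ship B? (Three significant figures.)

Speed of probe Alpha in ship B's frame: u = (v_A − v_B)/(1 − v_A v_B/c²) = (0.8113 − 0.3772)/(1 − 0.8113×0.3772) = 0.4341/0.69397764 = 0.62552; |u| = 0.62552c.
γ for this relative speed: γ = 1/√(1 − 0.391275) = 1.2817.
Probe Alpha's interval is proper; time dilation gives Δt_B = γΔτ = 1.2817 × 243 hours = 311 hours.

311 hours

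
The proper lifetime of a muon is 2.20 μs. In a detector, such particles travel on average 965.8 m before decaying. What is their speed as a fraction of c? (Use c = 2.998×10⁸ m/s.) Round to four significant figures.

0.8258c

Lab distance = (lab lifetime)·v = γτ·βc, so βγ = d/(cτ) = 965.8/(2.998×10⁸ × 2.200×10^-6) = 1.4643.
With βγ = 1.4643: γ² = 1 + (βγ)² = 3.14417, and β = (βγ)/γ = 1.4643/1.77318 = 0.8258.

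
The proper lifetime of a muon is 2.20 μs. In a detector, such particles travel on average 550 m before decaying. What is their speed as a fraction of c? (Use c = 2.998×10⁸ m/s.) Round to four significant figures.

0.6404c

Lab distance = (lab lifetime)·v = γτ·βc, so βγ = d/(cτ) = 550.0/(2.998×10⁸ × 2.200×10^-6) = 0.83389.
With βγ = 0.83389: γ² = 1 + (βγ)² = 1.695373, and β = (βγ)/γ = 0.83389/1.30206 = 0.6404.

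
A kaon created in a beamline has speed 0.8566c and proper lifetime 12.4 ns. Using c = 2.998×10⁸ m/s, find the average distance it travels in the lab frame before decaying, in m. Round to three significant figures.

6.17 m

With β = 0.8566, γ = 1/√(1 − 0.8566²) = 1/√0.26623644 = 1.9381.
Lab-frame lifetime: Δt = γτ = 1.9381 × 12.4 ns = 24.032 ns.
Distance: d = vΔt = 0.8566 × 2.998×10⁸ m/s × 2.4032×10^-8 s = 6.17 m.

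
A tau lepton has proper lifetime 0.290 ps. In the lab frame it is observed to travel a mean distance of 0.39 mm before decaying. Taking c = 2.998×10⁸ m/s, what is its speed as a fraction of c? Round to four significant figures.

0.9760c

d = βγcτ ⇒ βγ = d/(cτ) = 3.900×10^-4 m / (8.6942×10^-5 m) = 4.4857.
β = (βγ)/√(1+(βγ)²) = 4.4857/√21.1215 = 0.9760.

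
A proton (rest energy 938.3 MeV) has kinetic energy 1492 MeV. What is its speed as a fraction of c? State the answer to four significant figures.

0.9225c

K = (γ−1)mc², so γ = 1 + 1492/938.3 = 2.5901.
Then v/c = √(1 − γ⁻²) = √(1 − 0.149062) = √0.850938 = 0.9225.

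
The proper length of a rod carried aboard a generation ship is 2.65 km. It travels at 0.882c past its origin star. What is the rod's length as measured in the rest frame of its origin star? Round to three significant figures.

1.25 km

Lorentz factor: γ = (1 − 0.777924)^(−1/2) = 2.122.
Along the direction of motion the measured length is L₀/γ = 2.65/2.122 = 1.25 km.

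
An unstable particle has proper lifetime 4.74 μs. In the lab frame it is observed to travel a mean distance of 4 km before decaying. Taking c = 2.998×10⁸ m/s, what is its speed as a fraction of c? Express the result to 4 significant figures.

0.9423c

d = βγcτ ⇒ βγ = d/(cτ) = 4000 m / (1421.052 m) = 2.8148.
β = (βγ)/√(1+(βγ)²) = 2.8148/√8.9231 = 0.9423.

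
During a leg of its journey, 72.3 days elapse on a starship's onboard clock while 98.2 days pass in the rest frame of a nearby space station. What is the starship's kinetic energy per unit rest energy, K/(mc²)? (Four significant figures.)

0.3582

γ = Δt/Δτ = 98.2/72.3 = 1.35823.
Since K = (γ−1)mc², K/(mc²) = 1.35823 − 1 = 0.3582.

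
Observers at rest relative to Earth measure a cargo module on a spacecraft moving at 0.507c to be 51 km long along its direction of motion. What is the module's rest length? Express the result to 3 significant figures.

59.2 km

Lorentz factor: γ = (1 − 0.257049)^(−1/2) = 1.1602.
Proper length: L₀ = γ·L = 1.1602 × 51 = 59.2 km.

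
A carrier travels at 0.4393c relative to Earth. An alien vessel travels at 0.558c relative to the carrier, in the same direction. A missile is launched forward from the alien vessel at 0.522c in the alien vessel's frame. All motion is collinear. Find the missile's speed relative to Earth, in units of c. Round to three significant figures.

0.933c

Apply u = (u'+v)/(1+u'v) twice. Missile in the carrier frame: (0.522+0.558)/(1+0.522·0.558) = 1.08/1.291276 = 0.83638c.
That velocity, transformed to the rest frame of Earth: (0.83638+0.4393)/(1+0.83638·0.4393) = 1.27568/1.367421734 = 0.93291c.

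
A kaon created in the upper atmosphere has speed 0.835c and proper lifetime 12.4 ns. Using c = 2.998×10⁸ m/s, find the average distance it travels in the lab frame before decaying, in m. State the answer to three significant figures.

5.64 m

γ = 1/√(1 − β²) = 1/√(1 − 0.697225) = 1/√0.302775 = 1/0.55025 = 1.8174.
Lab-frame lifetime: Δt = γτ = 1.8174 × 12.4 ns = 22.536 ns.
Distance: d = vΔt = 0.835 × 2.998×10⁸ m/s × 2.2536×10^-8 s = 5.64 m.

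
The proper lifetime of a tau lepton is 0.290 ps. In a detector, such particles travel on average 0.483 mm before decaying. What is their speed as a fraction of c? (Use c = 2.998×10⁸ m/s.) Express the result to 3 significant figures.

Lab distance = (lab lifetime)·v = γτ·βc, so βγ = d/(cτ) = 4.830×10^-4/(2.998×10⁸ × 2.900×10^-13) = 5.5554.
With βγ = 5.5554: γ² = 1 + (βγ)² = 31.8625, and β = (βγ)/γ = 5.5554/5.64469 = 0.984.

0.984c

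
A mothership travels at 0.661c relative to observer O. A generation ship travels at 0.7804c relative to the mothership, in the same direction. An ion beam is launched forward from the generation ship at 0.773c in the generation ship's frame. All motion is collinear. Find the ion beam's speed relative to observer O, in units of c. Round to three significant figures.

0.994c

First combine the ion beam and generation ship (S''→S'): u₁ = (0.773 + 0.7804)/(1 + 0.773×0.7804) = 1.5534/1.6032492 = 0.96891.
Then combine with the mothership (S'→S): u = (0.96891 + 0.661)/(1 + 0.96891×0.661) = 1.62991/1.64044951 = 0.99358.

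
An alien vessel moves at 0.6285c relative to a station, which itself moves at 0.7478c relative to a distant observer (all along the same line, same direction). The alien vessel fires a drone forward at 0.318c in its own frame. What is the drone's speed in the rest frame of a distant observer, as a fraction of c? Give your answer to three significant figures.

Apply u = (u'+v)/(1+u'v) twice. Drone in the station frame: (0.318+0.6285)/(1+0.318·0.6285) = 0.9465/1.199863 = 0.78884c.
That velocity, transformed to the rest frame of a distant observer: (0.78884+0.7478)/(1+0.78884·0.7478) = 1.53664/1.589894552 = 0.9665c.

0.967c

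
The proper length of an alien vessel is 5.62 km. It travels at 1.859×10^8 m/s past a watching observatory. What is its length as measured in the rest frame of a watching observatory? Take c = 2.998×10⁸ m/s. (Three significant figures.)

4.41 km

β = v/c = (1.859×10^8 m/s)/(2.998×10⁸ m/s) = 0.62008.
γ = 1/√(1 − β²) = 1/√(1 − 0.3844992064) = 1/√0.6155007936 = 1/0.784539 = 1.2746.
Length contraction: L = L₀/γ = 5.62/1.2746 = 4.41 km.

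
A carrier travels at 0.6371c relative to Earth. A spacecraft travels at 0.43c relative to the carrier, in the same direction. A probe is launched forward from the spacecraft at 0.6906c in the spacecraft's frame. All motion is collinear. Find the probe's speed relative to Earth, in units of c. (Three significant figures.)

Compose velocities in two stages. Stage 1 (into S'): u₁ = (0.6906+0.43)/(1+0.6906×0.43) = 0.86402.
Stage 2 (into S): u = (0.86402+0.6371)/(1+0.86402×0.6371) = 0.96817, so the speed is 0.968c.

0.968c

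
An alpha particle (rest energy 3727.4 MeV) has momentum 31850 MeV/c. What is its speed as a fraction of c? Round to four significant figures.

0.9932c

pc/(mc²) = 31850/3727.4 = 8.5448 = βγ = β/√(1−β²).
So β² = x²/(1 + x²) with x = 8.5448: x² = 73.0136, β² = 73.0136/74.0136 = 0.986489, β = 0.9932.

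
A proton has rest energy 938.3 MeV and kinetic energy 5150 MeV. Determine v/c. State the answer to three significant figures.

0.988

K = (γ−1)mc², so γ = 1 + 5150/938.3 = 6.4886.
Then v/c = √(1 − γ⁻²) = √(1 − 0.0237519) = √0.9762481 = 0.988.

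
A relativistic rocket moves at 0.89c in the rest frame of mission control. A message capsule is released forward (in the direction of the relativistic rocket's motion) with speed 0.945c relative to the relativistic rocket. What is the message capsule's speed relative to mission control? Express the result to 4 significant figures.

Relativistic velocity addition: u = (u' + v)/(1 + u'v/c²), with u' = 0.945c and v = 0.89c.
Numerator: 0.945 + 0.89 = 1.835. Denominator: 1 + (0.945)(0.89) = 1.84105.
u = 1.835/1.84105 = 0.99671, so the speed is 0.9967c.

0.9967c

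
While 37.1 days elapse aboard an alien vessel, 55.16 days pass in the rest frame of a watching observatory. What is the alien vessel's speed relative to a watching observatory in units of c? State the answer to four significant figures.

0.7400c

γ = Δt/Δτ = 55.16/37.1 = 1.4868.
β = √(1 − 1/γ²) = √(1 − 0.452371) = √0.547629 = 0.7400.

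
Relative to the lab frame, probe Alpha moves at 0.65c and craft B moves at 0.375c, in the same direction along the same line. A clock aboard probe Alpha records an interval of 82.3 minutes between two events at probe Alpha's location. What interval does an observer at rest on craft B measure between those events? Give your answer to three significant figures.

88.3 minutes

The velocity of probe Alpha relative to craft B is (0.65 − 0.375)c / (1 − 0.65×0.375) = 0.36364c; relative speed 0.36364c.
At |u| = 0.36364c, γ = (1 − 0.132234)^(−1/2) = 1.0735.
The clock on probe Alpha records proper time, so craft B measures Δt = γΔτ = 1.0735 × 82.3 = 88.3 minutes.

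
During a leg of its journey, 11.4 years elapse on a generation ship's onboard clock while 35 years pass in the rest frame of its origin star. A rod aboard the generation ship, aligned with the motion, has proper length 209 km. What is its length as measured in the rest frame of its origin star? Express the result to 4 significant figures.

From Δt = γΔτ: γ = 35/11.4 = 3.07018.
The rod contracts by the same γ: 209 km / 3.07018 = 68.07 km.

68.07 km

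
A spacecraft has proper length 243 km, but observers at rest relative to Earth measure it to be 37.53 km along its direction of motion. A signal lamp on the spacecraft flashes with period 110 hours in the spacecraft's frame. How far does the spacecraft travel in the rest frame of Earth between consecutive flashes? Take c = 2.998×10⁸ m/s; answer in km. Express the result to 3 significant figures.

7.59×10^11 km

γ = L₀/L = 243/37.53 = 6.47482.
β = √(1 − 1/γ²) = 0.988. Lab-frame period = γτ = 6.47482×110 hours = 712.23 hours. Distance = βc × γτ = 0.988 × 2.998×10⁸ m/s × 2564028 s = 7.5947×10^14 m = 7.59×10^11 km.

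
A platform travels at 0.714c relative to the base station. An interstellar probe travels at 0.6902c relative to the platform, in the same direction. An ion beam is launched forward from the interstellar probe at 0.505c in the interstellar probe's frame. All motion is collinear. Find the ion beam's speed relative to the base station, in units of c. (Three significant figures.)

0.980c

Apply u = (u'+v)/(1+u'v) twice. Ion beam in the platform frame: (0.505+0.6902)/(1+0.505·0.6902) = 1.1952/1.348551 = 0.88628c.
That velocity, transformed to the rest frame of the base station: (0.88628+0.714)/(1+0.88628·0.714) = 1.60028/1.63280392 = 0.98008c.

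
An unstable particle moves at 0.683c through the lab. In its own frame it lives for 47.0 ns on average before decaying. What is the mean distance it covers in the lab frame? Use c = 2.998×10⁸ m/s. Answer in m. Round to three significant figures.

13.2 m

Lorentz factor: γ = (1 − 0.466489)^(−1/2) = 1.3691.
Lab-frame lifetime: Δt = γτ = 1.3691 × 47.0 ns = 64.348 ns.
Distance: d = vΔt = 0.683 × 2.998×10⁸ m/s × 6.4348×10^-8 s = 13.2 m.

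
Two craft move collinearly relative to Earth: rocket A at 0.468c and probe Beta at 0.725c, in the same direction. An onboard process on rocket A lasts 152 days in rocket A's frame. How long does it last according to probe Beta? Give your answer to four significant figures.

Speed of rocket A in probe Beta's frame: u = (v_A − v_B)/(1 − v_A v_B/c²) = (0.468 − 0.725)/(1 − 0.468×0.725) = −0.257/0.6607 = −0.38898; |u| = 0.38898c.
γ for this relative speed: γ = 1/√(1 − 0.151305) = 1.0855.
The clock on rocket A records proper time, so probe Beta measures Δt = γΔτ = 1.0855 × 152 = 165.0 days.

165.0 days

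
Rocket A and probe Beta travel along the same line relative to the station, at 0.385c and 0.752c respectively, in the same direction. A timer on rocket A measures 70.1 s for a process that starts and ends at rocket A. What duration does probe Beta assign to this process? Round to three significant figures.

Speed of rocket A in probe Beta's frame: u = (v_A − v_B)/(1 − v_A v_B/c²) = (0.385 − 0.752)/(1 − 0.385×0.752) = −0.367/0.71048 = −0.51655; |u| = 0.51655c.
γ for this relative speed: γ = 1/√(1 − 0.266824) = 1.1679.
The clock on rocket A records proper time, so probe Beta measures Δt = γΔτ = 1.1679 × 70.1 = 81.9 s.

81.9 s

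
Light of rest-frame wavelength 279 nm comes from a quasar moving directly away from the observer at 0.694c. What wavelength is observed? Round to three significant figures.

656 nm

Relativistic Doppler for wavelength: λ_obs = λ_src · √((1+β)/(1−β)).
With β = 0.694: factor = √(1.694/0.306) = 2.3529.
λ_obs = 279 × 2.3529 = 656 nm.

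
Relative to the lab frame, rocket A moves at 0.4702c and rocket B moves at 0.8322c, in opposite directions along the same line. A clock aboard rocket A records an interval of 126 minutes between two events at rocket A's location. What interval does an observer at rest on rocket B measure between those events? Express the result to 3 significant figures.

Transform rocket A's velocity into rocket B's frame: (0.4702 + 0.8322)/(1 + 0.4702·0.8322) = 1.3024/1.39130044, so the relative speed is 0.9361c.
γ for this relative speed: γ = 1/√(1 − 0.876283) = 2.8431.
The clock on rocket A records proper time, so rocket B measures Δt = γΔτ = 2.8431 × 126 = 358 minutes.

358 minutes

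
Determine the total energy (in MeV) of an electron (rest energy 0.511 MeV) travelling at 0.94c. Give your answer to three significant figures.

1.50 MeV

With β = 0.94, γ = 1/√(1 − 0.94²) = 1/√0.1164 = 2.9311.
Total energy: E = γmc² = 2.9311 × 0.511 MeV = 1.50 MeV.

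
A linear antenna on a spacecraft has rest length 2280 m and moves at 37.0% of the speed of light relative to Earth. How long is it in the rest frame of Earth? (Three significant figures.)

β² = 0.1369, so γ = 1/√0.8631 = 1.0764.
Length contraction: L = L₀/γ = 2280/1.0764 = 2120 m.

2120 m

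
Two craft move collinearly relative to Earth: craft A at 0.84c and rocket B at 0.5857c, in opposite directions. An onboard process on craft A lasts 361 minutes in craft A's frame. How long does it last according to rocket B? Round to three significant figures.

Transform craft A's velocity into rocket B's frame: (0.84 + 0.5857)/(1 + 0.84·0.5857) = 1.4257/1.491988, so the relative speed is 0.95557c.
γ for this relative speed: γ = 1/√(1 − 0.913114) = 3.3925.
The clock on craft A records proper time, so rocket B measures Δt = γΔτ = 3.3925 × 361 = 1220 minutes.

1220 minutes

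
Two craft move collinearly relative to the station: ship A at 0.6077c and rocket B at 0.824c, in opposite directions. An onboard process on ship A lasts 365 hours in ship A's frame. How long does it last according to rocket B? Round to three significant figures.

1220 hours

The velocity of ship A relative to rocket B is (0.6077 + 0.824)c / (1 + 0.6077×0.824) = 0.95399c; relative speed 0.95399c.
γ for this relative speed: γ = 1/√(1 − 0.910097) = 3.3351.
The clock on ship A records proper time, so rocket B measures Δt = γΔτ = 3.3351 × 365 = 1220 hours.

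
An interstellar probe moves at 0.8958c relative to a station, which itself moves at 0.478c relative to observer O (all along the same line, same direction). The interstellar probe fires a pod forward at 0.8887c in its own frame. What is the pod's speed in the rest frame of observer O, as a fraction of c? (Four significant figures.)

0.9977c

Apply u = (u'+v)/(1+u'v) twice. Pod in the station frame: (0.8887+0.8958)/(1+0.8887·0.8958) = 1.7845/1.79609746 = 0.99354c.
That velocity, transformed to the rest frame of observer O: (0.99354+0.478)/(1+0.99354·0.478) = 1.47154/1.47491212 = 0.99771c.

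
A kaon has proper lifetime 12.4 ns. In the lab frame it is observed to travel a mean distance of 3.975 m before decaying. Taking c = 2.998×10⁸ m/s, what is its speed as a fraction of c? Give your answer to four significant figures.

d = βγcτ ⇒ βγ = d/(cτ) = 3.975 m / (3.71752 m) = 1.0693.
β = (βγ)/√(1+(βγ)²) = 1.0693/√2.1434 = 0.7304.

0.7304c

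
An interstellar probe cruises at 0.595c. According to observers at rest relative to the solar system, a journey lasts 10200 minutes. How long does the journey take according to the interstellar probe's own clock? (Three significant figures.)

8200 minutes

γ = 1/√(1 − β²) = 1/√(1 − 0.354025) = 1/√0.645975 = 1/0.803726 = 1.2442.
The interstellar probe's clock runs slow as seen from the solar system, so Δτ = Δt/γ = 10200/1.2442 = 8200 minutes.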